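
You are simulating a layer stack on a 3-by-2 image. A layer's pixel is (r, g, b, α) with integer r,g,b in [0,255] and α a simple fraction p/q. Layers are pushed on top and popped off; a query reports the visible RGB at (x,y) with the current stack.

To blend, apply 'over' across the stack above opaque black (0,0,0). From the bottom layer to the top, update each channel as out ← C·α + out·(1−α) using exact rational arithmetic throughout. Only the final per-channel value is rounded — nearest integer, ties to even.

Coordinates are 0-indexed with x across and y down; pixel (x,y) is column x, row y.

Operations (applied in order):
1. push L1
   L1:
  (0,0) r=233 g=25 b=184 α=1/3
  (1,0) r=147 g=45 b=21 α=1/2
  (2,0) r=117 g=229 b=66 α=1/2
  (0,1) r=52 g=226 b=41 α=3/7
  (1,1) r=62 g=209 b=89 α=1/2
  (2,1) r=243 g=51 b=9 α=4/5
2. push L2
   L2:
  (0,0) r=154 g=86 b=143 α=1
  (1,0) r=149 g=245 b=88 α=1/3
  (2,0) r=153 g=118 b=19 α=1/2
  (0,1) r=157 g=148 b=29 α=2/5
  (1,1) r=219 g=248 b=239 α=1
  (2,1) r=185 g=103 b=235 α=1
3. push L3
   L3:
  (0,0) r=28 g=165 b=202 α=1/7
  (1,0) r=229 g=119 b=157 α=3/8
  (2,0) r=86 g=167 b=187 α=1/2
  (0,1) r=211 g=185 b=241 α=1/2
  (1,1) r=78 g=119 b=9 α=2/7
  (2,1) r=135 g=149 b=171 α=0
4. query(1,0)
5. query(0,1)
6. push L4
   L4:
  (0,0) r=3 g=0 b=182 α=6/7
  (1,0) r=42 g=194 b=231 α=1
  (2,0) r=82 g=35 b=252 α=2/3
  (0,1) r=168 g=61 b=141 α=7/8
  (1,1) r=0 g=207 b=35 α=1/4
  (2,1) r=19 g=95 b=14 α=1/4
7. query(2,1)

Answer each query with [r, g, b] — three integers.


query (1,0) [L1,L2,L3] — begin 0,0,0
L1 α=1/2: [147/2, 45/2, 21/2]
L2 α=1/3: [296/3, 290/3, 109/3]
L3 α=3/8: [3541/24, 2521/24, 979/12]
= [148, 105, 82]

(0,1) stack=L1,L2,L3; from [0,0,0]:
+L1 (α=3/7) → [156/7, 678/7, 123/7]
+L2 (α=2/5) → [2666/35, 4106/35, 155/7]
+L3 (α=1/2) → [10051/70, 10581/70, 921/7]
→ [144, 151, 132]

(2,1) stack=L1,L2,L3,L4; from [0,0,0]:
L1 α=4/5: [972/5, 204/5, 36/5]
L2 α=1: [185, 103, 235]
L3 α=0: [185, 103, 235]
L4 α=1/4: [287/2, 101, 719/4]
rounded: [144, 101, 180]


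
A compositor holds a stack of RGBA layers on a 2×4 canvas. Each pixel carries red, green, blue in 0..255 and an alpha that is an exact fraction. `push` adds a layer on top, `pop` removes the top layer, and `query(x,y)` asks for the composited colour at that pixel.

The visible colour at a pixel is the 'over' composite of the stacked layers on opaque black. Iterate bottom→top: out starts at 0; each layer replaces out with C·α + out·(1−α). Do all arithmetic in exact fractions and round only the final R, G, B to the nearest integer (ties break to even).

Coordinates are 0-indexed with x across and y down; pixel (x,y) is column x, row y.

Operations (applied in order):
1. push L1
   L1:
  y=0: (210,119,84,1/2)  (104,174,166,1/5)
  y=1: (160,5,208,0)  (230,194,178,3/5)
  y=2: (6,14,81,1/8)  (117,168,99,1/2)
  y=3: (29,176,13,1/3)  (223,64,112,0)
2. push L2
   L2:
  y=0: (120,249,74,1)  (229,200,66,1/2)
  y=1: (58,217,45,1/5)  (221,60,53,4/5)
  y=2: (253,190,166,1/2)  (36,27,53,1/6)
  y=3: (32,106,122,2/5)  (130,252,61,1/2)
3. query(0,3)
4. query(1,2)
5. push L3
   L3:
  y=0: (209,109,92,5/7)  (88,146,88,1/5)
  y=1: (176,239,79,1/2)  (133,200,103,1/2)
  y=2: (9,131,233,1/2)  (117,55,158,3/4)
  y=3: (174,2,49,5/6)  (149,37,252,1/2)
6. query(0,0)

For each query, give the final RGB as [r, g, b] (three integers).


query (0,3) [L1,L2] — begin 0,0,0
after L1 α=1/3: [29/3, 176/3, 13/3]
after L2 α=2/5: [93/5, 388/5, 257/5]
→ [19, 78, 51]

query (1,2) [L1,L2] — begin 0,0,0
after L1 α=1/2: [117/2, 84, 99/2]
after L2 α=1/6: [219/4, 149/2, 601/12]
rounded: [55, 74, 50]

at x=0,y=0 over L1,L2,L3:
after L1 α=1/2: [105, 119/2, 42]
after L2 α=1: [120, 249, 74]
after L3 α=5/7: [1285/7, 149, 608/7]
→ [184, 149, 87]


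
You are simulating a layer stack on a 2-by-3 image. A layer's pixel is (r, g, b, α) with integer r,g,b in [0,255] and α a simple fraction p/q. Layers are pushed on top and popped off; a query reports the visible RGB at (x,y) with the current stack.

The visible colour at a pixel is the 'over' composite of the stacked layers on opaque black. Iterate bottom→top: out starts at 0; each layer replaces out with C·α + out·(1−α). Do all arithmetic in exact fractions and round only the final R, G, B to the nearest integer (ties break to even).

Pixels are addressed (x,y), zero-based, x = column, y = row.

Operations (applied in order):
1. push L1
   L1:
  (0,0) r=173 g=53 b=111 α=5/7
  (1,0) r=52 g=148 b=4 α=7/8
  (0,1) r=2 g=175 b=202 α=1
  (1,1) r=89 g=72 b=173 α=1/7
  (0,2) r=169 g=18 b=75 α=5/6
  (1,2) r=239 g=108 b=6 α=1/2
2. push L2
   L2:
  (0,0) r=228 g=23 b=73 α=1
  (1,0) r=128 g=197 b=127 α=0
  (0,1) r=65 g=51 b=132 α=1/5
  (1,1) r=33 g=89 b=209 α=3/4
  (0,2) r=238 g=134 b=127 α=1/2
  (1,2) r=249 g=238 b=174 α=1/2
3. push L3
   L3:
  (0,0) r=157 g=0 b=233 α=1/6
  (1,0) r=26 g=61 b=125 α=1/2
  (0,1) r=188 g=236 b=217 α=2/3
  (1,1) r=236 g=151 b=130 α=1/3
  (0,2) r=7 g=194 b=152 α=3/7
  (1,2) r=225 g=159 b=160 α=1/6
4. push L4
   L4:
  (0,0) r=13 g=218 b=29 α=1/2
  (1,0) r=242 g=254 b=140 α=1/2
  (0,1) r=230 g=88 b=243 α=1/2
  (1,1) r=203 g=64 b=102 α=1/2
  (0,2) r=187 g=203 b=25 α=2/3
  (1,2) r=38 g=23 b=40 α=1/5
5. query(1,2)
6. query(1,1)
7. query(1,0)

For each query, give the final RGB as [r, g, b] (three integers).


(1,2) stack=L1,L2,L3,L4; from [0,0,0]:
L1 α=1/2: [239/2, 54, 3]
L2 α=1/2: [737/4, 146, 177/2]
L3 α=1/6: [4585/24, 889/6, 1205/12]
L4 α=1/5: [4813/30, 1847/15, 265/3]
= [160, 123, 88]

(1,1) stack=L1,L2,L3,L4; from [0,0,0]:
L1 α=1/7: [89/7, 72/7, 173/7]
L2 α=3/4: [391/14, 1941/28, 2281/14]
L3 α=1/3: [681/7, 4055/42, 3191/21]
L4 α=1/2: [1051/7, 6743/84, 5333/42]
rounded: [150, 80, 127]

(1,0) stack=L1,L2,L3,L4; from [0,0,0]:
after L1 α=7/8: [91/2, 259/2, 7/2]
after L2 α=0: [91/2, 259/2, 7/2]
after L3 α=1/2: [143/4, 381/4, 257/4]
after L4 α=1/2: [1111/8, 1397/8, 817/8]
→ [139, 175, 102]


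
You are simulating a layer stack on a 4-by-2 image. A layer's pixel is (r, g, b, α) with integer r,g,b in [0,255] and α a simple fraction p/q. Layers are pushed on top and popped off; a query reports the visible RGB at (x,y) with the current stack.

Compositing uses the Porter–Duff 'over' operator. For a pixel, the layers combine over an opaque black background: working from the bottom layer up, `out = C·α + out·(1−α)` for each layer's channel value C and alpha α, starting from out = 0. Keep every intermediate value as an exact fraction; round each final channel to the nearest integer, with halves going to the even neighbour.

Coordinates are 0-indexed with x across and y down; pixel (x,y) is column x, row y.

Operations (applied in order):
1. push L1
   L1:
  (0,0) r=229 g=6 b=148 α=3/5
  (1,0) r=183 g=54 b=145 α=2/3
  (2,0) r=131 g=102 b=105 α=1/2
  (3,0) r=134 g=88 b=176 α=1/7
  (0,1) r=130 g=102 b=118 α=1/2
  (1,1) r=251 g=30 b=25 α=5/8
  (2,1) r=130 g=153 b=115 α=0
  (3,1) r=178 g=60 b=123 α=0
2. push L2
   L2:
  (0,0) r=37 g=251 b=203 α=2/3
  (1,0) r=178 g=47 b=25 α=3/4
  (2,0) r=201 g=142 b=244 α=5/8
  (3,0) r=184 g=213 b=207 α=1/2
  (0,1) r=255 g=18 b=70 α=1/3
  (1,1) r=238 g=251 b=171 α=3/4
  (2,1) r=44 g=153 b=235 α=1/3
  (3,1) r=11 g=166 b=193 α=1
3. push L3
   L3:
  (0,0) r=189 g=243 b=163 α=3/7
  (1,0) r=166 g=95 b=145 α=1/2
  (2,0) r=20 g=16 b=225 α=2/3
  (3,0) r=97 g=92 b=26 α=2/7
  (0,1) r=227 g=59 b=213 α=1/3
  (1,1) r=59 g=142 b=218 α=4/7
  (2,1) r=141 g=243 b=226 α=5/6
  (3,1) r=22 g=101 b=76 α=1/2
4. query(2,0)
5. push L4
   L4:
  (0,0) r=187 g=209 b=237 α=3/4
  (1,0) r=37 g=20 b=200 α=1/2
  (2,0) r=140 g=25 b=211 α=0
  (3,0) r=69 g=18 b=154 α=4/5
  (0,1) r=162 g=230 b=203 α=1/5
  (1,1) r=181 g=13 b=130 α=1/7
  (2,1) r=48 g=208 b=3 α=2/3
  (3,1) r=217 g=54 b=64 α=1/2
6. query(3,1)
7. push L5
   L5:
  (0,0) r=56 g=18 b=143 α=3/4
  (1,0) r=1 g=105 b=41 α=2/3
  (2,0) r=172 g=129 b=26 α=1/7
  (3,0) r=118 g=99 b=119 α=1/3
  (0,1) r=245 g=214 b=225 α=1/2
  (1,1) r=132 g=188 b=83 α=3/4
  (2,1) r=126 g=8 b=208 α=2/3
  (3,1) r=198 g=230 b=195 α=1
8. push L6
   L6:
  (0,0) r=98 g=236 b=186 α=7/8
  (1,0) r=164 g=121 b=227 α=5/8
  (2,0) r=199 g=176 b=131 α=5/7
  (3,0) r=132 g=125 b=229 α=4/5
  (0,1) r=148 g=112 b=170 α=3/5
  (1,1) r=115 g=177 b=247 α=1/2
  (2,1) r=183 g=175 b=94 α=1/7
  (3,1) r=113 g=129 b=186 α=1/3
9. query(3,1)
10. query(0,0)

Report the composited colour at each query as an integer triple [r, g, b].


query (2,0) [L1,L2,L3] — begin 0,0,0
+L1 (α=1/2) → [131/2, 51, 105/2]
+L2 (α=5/8) → [2403/16, 863/8, 2755/16]
+L3 (α=2/3) → [3043/48, 373/8, 9955/48]
→ [63, 47, 207]

(3,1) stack=L1,L2,L3,L4; from [0,0,0]:
after L1 α=0: [0, 0, 0]
after L2 α=1: [11, 166, 193]
after L3 α=1/2: [33/2, 267/2, 269/2]
after L4 α=1/2: [467/4, 375/4, 397/4]
→ [117, 94, 99]

(3,1) stack=L1,L2,L3,L4,L5,L6; from [0,0,0]:
+L1 (α=0) → [0, 0, 0]
+L2 (α=1) → [11, 166, 193]
+L3 (α=1/2) → [33/2, 267/2, 269/2]
+L4 (α=1/2) → [467/4, 375/4, 397/4]
+L5 (α=1) → [198, 230, 195]
+L6 (α=1/3) → [509/3, 589/3, 192]
rounded: [170, 196, 192]

(0,0) stack=L1,L2,L3,L4,L5,L6; from [0,0,0]:
after L1 α=3/5: [687/5, 18/5, 444/5]
after L2 α=2/3: [1057/15, 2528/15, 2474/15]
after L3 α=3/7: [1819/15, 21047/105, 17231/105]
after L4 α=3/4: [5117/30, 43441/210, 45943/210]
after L5 α=3/4: [10157/120, 54781/840, 136033/840]
after L6 α=7/8: [92477/960, 1442461/6720, 1229713/6720]
→ [96, 215, 183]


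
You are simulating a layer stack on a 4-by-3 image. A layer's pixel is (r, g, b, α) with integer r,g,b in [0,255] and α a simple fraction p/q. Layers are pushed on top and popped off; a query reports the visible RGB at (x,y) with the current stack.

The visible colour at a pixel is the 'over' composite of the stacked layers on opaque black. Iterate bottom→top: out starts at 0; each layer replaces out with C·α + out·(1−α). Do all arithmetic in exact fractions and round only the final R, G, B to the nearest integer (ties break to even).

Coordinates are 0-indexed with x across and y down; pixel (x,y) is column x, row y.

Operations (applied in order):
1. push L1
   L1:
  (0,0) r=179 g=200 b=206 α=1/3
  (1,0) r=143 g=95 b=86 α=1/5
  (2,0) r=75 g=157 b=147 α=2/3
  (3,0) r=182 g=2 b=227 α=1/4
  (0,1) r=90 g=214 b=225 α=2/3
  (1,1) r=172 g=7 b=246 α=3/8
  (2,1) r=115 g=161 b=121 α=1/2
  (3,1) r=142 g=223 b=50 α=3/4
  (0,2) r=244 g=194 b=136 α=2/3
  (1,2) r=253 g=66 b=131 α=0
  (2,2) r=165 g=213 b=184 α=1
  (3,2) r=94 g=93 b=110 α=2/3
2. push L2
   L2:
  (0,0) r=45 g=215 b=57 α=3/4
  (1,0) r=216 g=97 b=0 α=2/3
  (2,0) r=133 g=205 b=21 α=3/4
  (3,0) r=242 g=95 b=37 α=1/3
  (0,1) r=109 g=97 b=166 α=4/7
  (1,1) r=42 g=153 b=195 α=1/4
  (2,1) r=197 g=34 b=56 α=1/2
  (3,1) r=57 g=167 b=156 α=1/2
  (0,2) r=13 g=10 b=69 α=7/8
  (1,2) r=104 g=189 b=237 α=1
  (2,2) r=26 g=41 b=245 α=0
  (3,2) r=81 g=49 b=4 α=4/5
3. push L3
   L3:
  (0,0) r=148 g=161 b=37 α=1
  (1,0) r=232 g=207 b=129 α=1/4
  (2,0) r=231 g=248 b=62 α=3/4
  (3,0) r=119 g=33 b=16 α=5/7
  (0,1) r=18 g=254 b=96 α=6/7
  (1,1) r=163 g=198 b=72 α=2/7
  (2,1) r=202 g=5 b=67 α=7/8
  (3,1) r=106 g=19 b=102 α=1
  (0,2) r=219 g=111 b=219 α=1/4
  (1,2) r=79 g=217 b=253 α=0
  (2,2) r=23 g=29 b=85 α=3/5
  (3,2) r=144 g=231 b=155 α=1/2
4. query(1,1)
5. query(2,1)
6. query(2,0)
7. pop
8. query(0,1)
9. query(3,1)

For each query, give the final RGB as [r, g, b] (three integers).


(1,1) stack=L1,L2,L3; from [0,0,0]:
+L1 (α=3/8) → [129/2, 21/8, 369/4]
+L2 (α=1/4) → [471/8, 1287/32, 1887/16]
+L3 (α=2/7) → [709/8, 19107/224, 1677/16]
rounded: [89, 85, 105]

(2,1) stack=L1,L2,L3; from [0,0,0]:
L1 α=1/2: [115/2, 161/2, 121/2]
L2 α=1/2: [509/4, 229/4, 233/4]
L3 α=7/8: [6165/32, 369/32, 2109/32]
→ [193, 12, 66]

query (2,0) [L1,L2,L3] — begin 0,0,0
L1 α=2/3: [50, 314/3, 98]
L2 α=3/4: [449/4, 2159/12, 161/4]
L3 α=3/4: [3221/16, 11087/48, 905/16]
= [201, 231, 57]

at x=0,y=1 over L1,L2:
+L1 (α=2/3) → [60, 428/3, 150]
+L2 (α=4/7) → [88, 816/7, 1114/7]
→ [88, 117, 159]

query (3,1) [L1,L2] — begin 0,0,0
after L1 α=3/4: [213/2, 669/4, 75/2]
after L2 α=1/2: [327/4, 1337/8, 387/4]
rounded: [82, 167, 97]


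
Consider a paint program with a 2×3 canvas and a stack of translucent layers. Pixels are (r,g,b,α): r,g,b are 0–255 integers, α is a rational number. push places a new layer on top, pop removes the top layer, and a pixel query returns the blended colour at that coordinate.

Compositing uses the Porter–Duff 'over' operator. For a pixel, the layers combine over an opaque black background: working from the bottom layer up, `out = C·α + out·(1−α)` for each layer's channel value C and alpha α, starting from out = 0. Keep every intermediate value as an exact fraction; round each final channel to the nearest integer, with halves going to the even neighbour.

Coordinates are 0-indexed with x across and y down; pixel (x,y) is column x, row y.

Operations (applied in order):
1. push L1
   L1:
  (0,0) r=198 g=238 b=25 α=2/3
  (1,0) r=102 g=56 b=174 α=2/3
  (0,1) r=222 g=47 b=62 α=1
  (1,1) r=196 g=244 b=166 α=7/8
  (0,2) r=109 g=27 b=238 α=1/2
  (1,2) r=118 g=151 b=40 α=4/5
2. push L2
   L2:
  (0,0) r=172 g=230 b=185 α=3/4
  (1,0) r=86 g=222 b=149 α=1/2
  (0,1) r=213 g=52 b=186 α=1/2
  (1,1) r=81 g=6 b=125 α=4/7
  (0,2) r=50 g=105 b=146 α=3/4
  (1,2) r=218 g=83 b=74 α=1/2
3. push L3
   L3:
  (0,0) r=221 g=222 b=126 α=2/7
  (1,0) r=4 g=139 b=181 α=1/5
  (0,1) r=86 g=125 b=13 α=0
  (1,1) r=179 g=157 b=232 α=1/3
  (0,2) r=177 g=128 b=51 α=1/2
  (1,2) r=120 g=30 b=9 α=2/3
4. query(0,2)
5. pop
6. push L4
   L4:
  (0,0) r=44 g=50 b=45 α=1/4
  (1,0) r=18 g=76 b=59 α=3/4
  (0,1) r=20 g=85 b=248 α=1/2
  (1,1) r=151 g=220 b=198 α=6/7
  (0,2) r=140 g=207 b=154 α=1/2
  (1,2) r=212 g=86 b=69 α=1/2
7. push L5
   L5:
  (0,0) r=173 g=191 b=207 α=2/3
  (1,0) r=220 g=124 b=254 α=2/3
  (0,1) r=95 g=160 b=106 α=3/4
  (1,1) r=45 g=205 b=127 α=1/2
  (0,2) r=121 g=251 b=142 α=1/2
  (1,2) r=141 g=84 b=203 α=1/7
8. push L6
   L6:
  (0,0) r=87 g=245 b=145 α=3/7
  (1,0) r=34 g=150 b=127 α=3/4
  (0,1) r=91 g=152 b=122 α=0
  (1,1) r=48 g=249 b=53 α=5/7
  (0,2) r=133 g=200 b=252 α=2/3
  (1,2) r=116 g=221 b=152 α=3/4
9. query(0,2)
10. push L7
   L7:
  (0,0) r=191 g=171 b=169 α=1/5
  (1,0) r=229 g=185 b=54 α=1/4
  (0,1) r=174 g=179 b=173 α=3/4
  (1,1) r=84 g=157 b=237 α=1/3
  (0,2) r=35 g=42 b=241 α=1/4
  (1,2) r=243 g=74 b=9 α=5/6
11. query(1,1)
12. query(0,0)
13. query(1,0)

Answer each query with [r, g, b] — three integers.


at x=0,y=2 over L1,L2,L3:
+L1 (α=1/2) → [109/2, 27/2, 119]
+L2 (α=3/4) → [409/8, 657/8, 557/4]
+L3 (α=1/2) → [1825/16, 1681/16, 761/8]
→ [114, 105, 95]

(0,2) stack=L1,L2,L4,L5,L6; from [0,0,0]:
L1 α=1/2: [109/2, 27/2, 119]
L2 α=3/4: [409/8, 657/8, 557/4]
L4 α=1/2: [1529/16, 2313/16, 1173/8]
L5 α=1/2: [3465/32, 6329/32, 2309/16]
L6 α=2/3: [11977/96, 19129/96, 10373/48]
= [125, 199, 216]

query (1,1) [L1,L2,L4,L5,L6,L7] — begin 0,0,0
L1 α=7/8: [343/2, 427/2, 581/4]
L2 α=4/7: [1677/14, 1329/14, 3743/28]
L4 α=6/7: [14361/98, 19809/98, 37007/196]
L5 α=1/2: [18771/196, 39899/196, 61899/392]
L6 α=5/7: [42291/686, 161909/686, 113839/1372]
L7 α=1/3: [23701/343, 71920/343, 276421/2058]
= [69, 210, 134]

(0,0) stack=L1,L2,L4,L5,L6,L7; from [0,0,0]:
+L1 (α=2/3) → [132, 476/3, 50/3]
+L2 (α=3/4) → [162, 1273/6, 1715/12]
+L4 (α=1/4) → [265/2, 1373/8, 1895/16]
+L5 (α=2/3) → [319/2, 4429/24, 8519/48]
+L6 (α=3/7) → [899/7, 8839/42, 13739/84]
+L7 (α=1/5) → [4933/35, 21269/105, 17288/105]
= [141, 203, 165]

at x=1,y=0 over L1,L2,L4,L5,L6,L7:
+L1 (α=2/3) → [68, 112/3, 116]
+L2 (α=1/2) → [77, 389/3, 265/2]
+L4 (α=3/4) → [131/4, 1073/12, 619/8]
+L5 (α=2/3) → [1891/12, 4049/36, 1561/8]
+L6 (α=3/4) → [3115/48, 20249/144, 4609/32]
+L7 (α=1/4) → [6779/64, 29129/192, 15555/128]
→ [106, 152, 122]


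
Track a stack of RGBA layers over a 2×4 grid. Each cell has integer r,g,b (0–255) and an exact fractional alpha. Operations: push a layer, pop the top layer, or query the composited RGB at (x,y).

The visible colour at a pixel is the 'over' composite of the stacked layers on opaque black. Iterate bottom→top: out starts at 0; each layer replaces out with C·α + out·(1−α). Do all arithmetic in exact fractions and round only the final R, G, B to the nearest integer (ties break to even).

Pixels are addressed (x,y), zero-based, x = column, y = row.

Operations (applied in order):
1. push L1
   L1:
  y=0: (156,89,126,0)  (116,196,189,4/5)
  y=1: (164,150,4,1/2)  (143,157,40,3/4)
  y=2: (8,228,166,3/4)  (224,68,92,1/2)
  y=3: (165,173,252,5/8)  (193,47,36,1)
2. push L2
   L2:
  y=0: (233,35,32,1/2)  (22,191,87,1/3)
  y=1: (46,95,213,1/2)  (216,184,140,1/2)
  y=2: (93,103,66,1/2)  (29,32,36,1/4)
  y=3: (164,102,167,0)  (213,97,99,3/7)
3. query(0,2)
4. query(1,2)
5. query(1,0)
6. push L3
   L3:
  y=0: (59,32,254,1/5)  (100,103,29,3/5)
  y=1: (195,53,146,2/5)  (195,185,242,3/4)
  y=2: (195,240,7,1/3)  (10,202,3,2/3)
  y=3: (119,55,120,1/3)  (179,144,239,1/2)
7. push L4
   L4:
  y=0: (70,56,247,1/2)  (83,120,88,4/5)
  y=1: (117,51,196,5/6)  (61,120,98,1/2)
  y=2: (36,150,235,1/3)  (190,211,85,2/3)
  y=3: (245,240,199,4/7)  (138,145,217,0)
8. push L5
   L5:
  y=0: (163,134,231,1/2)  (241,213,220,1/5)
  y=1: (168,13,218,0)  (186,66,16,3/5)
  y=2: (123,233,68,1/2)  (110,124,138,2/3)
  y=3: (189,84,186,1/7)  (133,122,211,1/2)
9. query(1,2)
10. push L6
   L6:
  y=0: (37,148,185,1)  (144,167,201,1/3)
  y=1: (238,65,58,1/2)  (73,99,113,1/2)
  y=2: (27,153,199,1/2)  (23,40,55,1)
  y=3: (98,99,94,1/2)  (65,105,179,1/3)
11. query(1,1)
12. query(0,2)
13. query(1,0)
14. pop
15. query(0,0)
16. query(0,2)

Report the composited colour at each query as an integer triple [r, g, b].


at x=0,y=2 over L1,L2:
after L1 α=3/4: [6, 171, 249/2]
after L2 α=1/2: [99/2, 137, 381/4]
rounded: [50, 137, 95]

query (1,2) [L1,L2] — begin 0,0,0
L1 α=1/2: [112, 34, 46]
L2 α=1/4: [365/4, 67/2, 87/2]
→ [91, 34, 44]

at x=1,y=0 over L1,L2:
L1 α=4/5: [464/5, 784/5, 756/5]
L2 α=1/3: [346/5, 841/5, 649/5]
→ [69, 168, 130]

query (1,2) [L1,L2,L3,L4,L5] — begin 0,0,0
L1 α=1/2: [112, 34, 46]
L2 α=1/4: [365/4, 67/2, 87/2]
L3 α=2/3: [445/12, 875/6, 33/2]
L4 α=2/3: [5005/36, 3407/18, 373/6]
L5 α=2/3: [12925/108, 7871/54, 2029/18]
= [120, 146, 113]

at x=1,y=1 over L1,L2,L3,L4,L5,L6:
after L1 α=3/4: [429/4, 471/4, 30]
after L2 α=1/2: [1293/8, 1207/8, 85]
after L3 α=3/4: [5973/32, 5647/32, 811/4]
after L4 α=1/2: [7925/64, 9487/64, 1203/8]
after L5 α=3/5: [25781/160, 15823/160, 279/4]
after L6 α=1/2: [37461/320, 31663/320, 731/8]
→ [117, 99, 91]

query (0,2) [L1,L2,L3,L4,L5,L6] — begin 0,0,0
+L1 (α=3/4) → [6, 171, 249/2]
+L2 (α=1/2) → [99/2, 137, 381/4]
+L3 (α=1/3) → [98, 514/3, 395/6]
+L4 (α=1/3) → [232/3, 1478/9, 1100/9]
+L5 (α=1/2) → [601/6, 3575/18, 856/9]
+L6 (α=1/2) → [763/12, 6329/36, 2647/18]
= [64, 176, 147]

query (1,0) [L1,L2,L3,L4,L5,L6] — begin 0,0,0
+L1 (α=4/5) → [464/5, 784/5, 756/5]
+L2 (α=1/3) → [346/5, 841/5, 649/5]
+L3 (α=3/5) → [2192/25, 3227/25, 1733/25]
+L4 (α=4/5) → [10492/125, 15227/125, 10533/125]
+L5 (α=1/5) → [72093/625, 87533/625, 69632/625]
+L6 (α=1/3) → [78062/625, 93147/625, 264889/1875]
= [125, 149, 141]

query (0,0) [L1,L2,L3,L4,L5] — begin 0,0,0
L1 α=0: [0, 0, 0]
L2 α=1/2: [233/2, 35/2, 16]
L3 α=1/5: [105, 102/5, 318/5]
L4 α=1/2: [175/2, 191/5, 1553/10]
L5 α=1/2: [501/4, 861/10, 3863/20]
= [125, 86, 193]

query (0,2) [L1,L2,L3,L4,L5] — begin 0,0,0
+L1 (α=3/4) → [6, 171, 249/2]
+L2 (α=1/2) → [99/2, 137, 381/4]
+L3 (α=1/3) → [98, 514/3, 395/6]
+L4 (α=1/3) → [232/3, 1478/9, 1100/9]
+L5 (α=1/2) → [601/6, 3575/18, 856/9]
→ [100, 199, 95]


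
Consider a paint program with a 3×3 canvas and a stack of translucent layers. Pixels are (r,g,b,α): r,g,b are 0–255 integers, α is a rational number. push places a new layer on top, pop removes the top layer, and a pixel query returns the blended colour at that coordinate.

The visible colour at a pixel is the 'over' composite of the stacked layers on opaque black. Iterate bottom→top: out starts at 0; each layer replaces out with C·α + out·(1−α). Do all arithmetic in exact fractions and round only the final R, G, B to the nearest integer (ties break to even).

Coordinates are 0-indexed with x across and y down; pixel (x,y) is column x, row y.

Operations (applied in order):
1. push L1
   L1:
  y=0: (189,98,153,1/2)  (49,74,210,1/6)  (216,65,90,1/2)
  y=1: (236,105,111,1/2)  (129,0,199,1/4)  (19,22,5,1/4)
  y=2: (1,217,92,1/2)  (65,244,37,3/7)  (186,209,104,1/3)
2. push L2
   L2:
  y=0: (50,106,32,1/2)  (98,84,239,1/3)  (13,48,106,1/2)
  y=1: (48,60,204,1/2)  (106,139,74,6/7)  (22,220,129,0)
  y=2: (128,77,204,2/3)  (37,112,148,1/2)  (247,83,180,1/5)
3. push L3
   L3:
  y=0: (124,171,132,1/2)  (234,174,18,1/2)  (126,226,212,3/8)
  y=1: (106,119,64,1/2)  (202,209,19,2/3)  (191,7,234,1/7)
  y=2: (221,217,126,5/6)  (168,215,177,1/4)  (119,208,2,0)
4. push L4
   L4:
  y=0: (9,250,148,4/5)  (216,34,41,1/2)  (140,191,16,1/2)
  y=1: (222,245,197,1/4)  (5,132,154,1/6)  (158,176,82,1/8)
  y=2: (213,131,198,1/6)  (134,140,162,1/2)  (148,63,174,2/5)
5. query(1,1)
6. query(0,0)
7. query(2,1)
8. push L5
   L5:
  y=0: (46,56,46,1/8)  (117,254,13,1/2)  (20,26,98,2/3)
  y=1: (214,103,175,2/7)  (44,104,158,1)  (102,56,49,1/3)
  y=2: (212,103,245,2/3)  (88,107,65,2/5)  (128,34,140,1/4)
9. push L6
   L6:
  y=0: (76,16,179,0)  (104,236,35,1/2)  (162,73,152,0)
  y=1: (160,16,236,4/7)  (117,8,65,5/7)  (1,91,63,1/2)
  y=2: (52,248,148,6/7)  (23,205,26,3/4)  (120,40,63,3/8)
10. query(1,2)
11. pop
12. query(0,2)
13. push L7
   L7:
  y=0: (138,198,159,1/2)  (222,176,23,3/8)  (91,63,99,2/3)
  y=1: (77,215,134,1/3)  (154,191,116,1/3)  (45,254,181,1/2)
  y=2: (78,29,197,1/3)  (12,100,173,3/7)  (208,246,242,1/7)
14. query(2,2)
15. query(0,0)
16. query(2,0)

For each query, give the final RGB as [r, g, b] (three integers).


query (1,1) [L1,L2,L3,L4] — begin 0,0,0
L1 α=1/4: [129/4, 0, 199/4]
L2 α=6/7: [2673/28, 834/7, 1975/28]
L3 α=2/3: [13985/84, 3760/21, 1013/28]
L4 α=1/6: [70345/504, 10786/63, 9377/168]
rounded: [140, 171, 56]

(0,0) stack=L1,L2,L3,L4; from [0,0,0]:
L1 α=1/2: [189/2, 49, 153/2]
L2 α=1/2: [289/4, 155/2, 217/4]
L3 α=1/2: [785/8, 497/4, 745/8]
L4 α=4/5: [1073/40, 4497/20, 5481/40]
rounded: [27, 225, 137]

query (2,1) [L1,L2,L3,L4] — begin 0,0,0
L1 α=1/4: [19/4, 11/2, 5/4]
L2 α=0: [19/4, 11/2, 5/4]
L3 α=1/7: [439/14, 40/7, 69/2]
L4 α=1/8: [755/16, 27, 647/16]
→ [47, 27, 40]

query (1,2) [L1,L2,L3,L4,L5,L6] — begin 0,0,0
+L1 (α=3/7) → [195/7, 732/7, 111/7]
+L2 (α=1/2) → [227/7, 758/7, 1147/14]
+L3 (α=1/4) → [1857/28, 3779/28, 5919/56]
+L4 (α=1/2) → [5609/56, 7699/56, 14991/112]
+L5 (α=2/5) → [26683/280, 35081/280, 59533/560]
+L6 (α=3/4) → [46003/1120, 207281/1120, 103213/2240]
→ [41, 185, 46]

at x=0,y=2 over L1,L2,L3,L4,L5:
+L1 (α=1/2) → [1/2, 217/2, 46]
+L2 (α=2/3) → [171/2, 175/2, 454/3]
+L3 (α=5/6) → [2381/12, 2345/12, 1172/9]
+L4 (α=1/6) → [14461/72, 13297/72, 3821/27]
+L5 (α=2/3) → [44989/216, 28129/216, 17051/81]
rounded: [208, 130, 211]

at x=2,y=2 over L1,L2,L3,L4,L5,L7:
L1 α=1/3: [62, 209/3, 104/3]
L2 α=1/5: [99, 217/3, 956/15]
L3 α=0: [99, 217/3, 956/15]
L4 α=2/5: [593/5, 343/5, 2696/25]
L5 α=1/4: [2419/20, 1199/20, 2897/25]
L7 α=1/7: [9337/70, 6057/70, 23432/175]
= [133, 87, 134]

at x=0,y=0 over L1,L2,L3,L4,L5,L7:
after L1 α=1/2: [189/2, 49, 153/2]
after L2 α=1/2: [289/4, 155/2, 217/4]
after L3 α=1/2: [785/8, 497/4, 745/8]
after L4 α=4/5: [1073/40, 4497/20, 5481/40]
after L5 α=1/8: [9351/320, 32599/160, 40207/320]
after L7 α=1/2: [53511/640, 64279/320, 91087/640]
rounded: [84, 201, 142]

query (2,0) [L1,L2,L3,L4,L5,L7] — begin 0,0,0
L1 α=1/2: [108, 65/2, 45]
L2 α=1/2: [121/2, 161/4, 151/2]
L3 α=3/8: [1361/16, 3517/32, 2027/16]
L4 α=1/2: [3601/32, 9629/64, 2283/32]
L5 α=2/3: [1627/32, 4319/64, 8555/96]
L7 α=2/3: [7451/96, 12383/192, 27563/288]
rounded: [78, 64, 96]


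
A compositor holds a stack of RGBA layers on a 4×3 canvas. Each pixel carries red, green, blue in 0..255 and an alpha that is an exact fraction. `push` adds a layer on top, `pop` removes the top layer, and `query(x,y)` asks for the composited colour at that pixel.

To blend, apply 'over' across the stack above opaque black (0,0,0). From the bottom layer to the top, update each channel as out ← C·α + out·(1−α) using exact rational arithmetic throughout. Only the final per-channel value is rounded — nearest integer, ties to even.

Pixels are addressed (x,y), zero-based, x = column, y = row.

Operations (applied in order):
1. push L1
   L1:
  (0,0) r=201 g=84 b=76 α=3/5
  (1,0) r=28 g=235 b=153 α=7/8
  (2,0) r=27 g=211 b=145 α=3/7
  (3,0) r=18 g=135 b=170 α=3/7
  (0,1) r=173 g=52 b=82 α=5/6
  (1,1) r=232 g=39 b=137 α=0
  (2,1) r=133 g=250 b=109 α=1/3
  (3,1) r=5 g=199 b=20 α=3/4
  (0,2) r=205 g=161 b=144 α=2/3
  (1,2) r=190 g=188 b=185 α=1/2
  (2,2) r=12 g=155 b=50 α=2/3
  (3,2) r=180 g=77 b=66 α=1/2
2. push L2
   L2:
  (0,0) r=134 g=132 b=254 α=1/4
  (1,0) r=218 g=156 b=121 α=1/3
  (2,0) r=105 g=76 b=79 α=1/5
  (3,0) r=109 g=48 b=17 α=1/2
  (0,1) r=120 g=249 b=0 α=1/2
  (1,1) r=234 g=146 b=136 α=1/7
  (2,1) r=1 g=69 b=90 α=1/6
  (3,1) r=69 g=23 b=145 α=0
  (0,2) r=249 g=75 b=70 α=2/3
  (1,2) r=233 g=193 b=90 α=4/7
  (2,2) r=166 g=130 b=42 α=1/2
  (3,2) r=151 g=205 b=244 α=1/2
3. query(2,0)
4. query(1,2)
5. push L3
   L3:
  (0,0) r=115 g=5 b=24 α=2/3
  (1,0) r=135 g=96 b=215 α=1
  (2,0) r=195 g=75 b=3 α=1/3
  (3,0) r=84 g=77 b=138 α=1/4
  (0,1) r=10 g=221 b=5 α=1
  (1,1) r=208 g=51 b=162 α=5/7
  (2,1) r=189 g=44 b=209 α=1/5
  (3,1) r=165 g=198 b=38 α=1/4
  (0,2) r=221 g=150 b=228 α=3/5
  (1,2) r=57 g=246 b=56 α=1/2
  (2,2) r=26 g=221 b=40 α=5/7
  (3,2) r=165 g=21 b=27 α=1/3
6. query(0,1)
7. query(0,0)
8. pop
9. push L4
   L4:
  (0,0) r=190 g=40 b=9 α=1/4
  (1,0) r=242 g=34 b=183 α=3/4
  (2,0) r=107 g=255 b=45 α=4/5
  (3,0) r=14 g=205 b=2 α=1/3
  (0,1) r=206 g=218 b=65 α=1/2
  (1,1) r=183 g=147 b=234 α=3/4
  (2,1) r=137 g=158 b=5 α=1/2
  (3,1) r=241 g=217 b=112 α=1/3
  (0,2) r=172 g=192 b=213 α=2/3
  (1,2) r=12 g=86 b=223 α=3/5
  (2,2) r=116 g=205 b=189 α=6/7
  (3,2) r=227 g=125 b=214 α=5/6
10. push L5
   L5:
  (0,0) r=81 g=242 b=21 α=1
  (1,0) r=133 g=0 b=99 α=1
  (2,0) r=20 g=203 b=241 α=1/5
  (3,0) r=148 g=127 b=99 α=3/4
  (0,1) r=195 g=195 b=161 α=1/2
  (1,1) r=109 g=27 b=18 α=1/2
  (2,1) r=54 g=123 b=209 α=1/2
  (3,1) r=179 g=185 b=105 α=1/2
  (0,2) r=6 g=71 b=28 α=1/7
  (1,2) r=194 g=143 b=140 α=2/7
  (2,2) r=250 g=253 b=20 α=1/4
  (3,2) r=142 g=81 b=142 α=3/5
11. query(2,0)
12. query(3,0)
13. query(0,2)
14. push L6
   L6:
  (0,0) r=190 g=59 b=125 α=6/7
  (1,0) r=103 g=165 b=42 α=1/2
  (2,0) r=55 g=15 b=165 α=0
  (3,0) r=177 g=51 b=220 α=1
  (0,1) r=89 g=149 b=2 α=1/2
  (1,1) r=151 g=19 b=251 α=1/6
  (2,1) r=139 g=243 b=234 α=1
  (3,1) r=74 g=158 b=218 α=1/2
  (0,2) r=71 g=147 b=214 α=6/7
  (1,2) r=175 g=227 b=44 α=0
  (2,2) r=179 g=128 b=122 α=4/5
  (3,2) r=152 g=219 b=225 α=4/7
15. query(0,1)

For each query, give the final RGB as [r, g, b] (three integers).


at x=2,y=0 over L1,L2:
+L1 (α=3/7) → [81/7, 633/7, 435/7]
+L2 (α=1/5) → [1059/35, 3064/35, 2293/35]
= [30, 88, 66]

(1,2) stack=L1,L2; from [0,0,0]:
L1 α=1/2: [95, 94, 185/2]
L2 α=4/7: [1217/7, 1054/7, 1275/14]
→ [174, 151, 91]

at x=0,y=1 over L1,L2,L3:
+L1 (α=5/6) → [865/6, 130/3, 205/3]
+L2 (α=1/2) → [1585/12, 877/6, 205/6]
+L3 (α=1) → [10, 221, 5]
rounded: [10, 221, 5]

at x=0,y=0 over L1,L2,L3:
after L1 α=3/5: [603/5, 252/5, 228/5]
after L2 α=1/4: [2479/20, 354/5, 977/10]
after L3 α=2/3: [7079/60, 404/15, 1457/30]
rounded: [118, 27, 49]

at x=2,y=0 over L1,L2,L4,L5:
+L1 (α=3/7) → [81/7, 633/7, 435/7]
+L2 (α=1/5) → [1059/35, 3064/35, 2293/35]
+L4 (α=4/5) → [16039/175, 38764/175, 8593/175]
+L5 (α=1/5) → [67656/875, 190581/875, 76547/875]
= [77, 218, 87]

(3,0) stack=L1,L2,L4,L5; from [0,0,0]:
+L1 (α=3/7) → [54/7, 405/7, 510/7]
+L2 (α=1/2) → [817/14, 741/14, 629/14]
+L4 (α=1/3) → [305/7, 2176/21, 643/21]
+L5 (α=3/4) → [3413/28, 10177/84, 1720/21]
rounded: [122, 121, 82]

at x=0,y=2 over L1,L2,L4,L5:
+L1 (α=2/3) → [410/3, 322/3, 96]
+L2 (α=2/3) → [1904/9, 772/9, 236/3]
+L4 (α=2/3) → [5000/27, 4228/27, 1514/9]
+L5 (α=1/7) → [10054/63, 9095/63, 3112/21]
rounded: [160, 144, 148]

query (0,1) [L1,L2,L4,L5,L6] — begin 0,0,0
+L1 (α=5/6) → [865/6, 130/3, 205/3]
+L2 (α=1/2) → [1585/12, 877/6, 205/6]
+L4 (α=1/2) → [4057/24, 2185/12, 595/12]
+L5 (α=1/2) → [8737/48, 4525/24, 2527/24]
+L6 (α=1/2) → [13009/96, 8101/48, 2575/48]
rounded: [136, 169, 54]


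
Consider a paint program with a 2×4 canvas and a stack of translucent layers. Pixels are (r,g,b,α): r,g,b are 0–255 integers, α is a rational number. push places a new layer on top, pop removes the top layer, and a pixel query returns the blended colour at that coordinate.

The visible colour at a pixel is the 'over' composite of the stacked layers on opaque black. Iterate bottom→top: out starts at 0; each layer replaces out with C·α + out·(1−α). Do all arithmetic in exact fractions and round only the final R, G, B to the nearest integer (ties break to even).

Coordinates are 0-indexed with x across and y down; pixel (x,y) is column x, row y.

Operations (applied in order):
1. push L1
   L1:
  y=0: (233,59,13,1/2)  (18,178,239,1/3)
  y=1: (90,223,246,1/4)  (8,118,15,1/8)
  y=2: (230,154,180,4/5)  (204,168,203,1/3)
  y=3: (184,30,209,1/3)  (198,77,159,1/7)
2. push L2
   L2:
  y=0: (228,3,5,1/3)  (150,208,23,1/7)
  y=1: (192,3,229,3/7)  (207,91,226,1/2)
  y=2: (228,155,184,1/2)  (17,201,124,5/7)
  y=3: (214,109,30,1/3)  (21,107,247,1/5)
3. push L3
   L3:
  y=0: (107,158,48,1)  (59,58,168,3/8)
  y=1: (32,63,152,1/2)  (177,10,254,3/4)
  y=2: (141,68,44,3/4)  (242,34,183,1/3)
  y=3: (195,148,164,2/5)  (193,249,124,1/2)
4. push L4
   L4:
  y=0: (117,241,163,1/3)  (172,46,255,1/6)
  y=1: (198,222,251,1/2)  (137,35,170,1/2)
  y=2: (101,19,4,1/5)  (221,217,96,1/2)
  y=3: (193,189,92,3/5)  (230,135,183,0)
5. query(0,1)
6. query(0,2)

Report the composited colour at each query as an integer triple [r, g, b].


at x=0,y=1 over L1,L2,L3,L4:
after L1 α=1/4: [45/2, 223/4, 123/2]
after L2 α=3/7: [666/7, 232/7, 933/7]
after L3 α=1/2: [445/7, 673/14, 1997/14]
after L4 α=1/2: [1831/14, 3781/28, 5511/28]
rounded: [131, 135, 197]

at x=0,y=2 over L1,L2,L3,L4:
after L1 α=4/5: [184, 616/5, 144]
after L2 α=1/2: [206, 1391/10, 164]
after L3 α=3/4: [629/4, 3431/40, 74]
after L4 α=1/5: [146, 3621/50, 60]
= [146, 72, 60]


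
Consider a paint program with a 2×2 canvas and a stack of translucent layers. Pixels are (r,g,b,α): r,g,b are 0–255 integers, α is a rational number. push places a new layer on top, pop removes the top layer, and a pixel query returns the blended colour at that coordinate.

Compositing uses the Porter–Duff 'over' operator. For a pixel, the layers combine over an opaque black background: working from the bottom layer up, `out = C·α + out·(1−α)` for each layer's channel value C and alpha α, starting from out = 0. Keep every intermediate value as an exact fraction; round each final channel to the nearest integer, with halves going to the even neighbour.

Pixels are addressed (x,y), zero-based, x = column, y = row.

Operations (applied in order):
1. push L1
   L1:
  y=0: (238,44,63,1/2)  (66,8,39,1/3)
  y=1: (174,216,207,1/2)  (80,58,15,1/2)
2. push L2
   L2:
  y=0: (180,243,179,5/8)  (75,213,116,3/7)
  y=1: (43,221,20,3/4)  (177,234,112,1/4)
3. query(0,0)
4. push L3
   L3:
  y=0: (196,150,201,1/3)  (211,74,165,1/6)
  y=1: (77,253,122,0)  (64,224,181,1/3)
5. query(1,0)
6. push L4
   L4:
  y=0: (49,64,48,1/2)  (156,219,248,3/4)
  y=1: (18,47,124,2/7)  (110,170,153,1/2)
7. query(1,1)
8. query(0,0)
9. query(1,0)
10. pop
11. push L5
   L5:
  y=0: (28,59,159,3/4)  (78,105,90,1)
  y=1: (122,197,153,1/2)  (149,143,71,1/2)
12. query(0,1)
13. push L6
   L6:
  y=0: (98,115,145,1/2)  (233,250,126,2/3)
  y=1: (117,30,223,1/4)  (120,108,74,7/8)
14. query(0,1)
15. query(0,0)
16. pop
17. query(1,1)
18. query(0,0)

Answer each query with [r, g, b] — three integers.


query (0,0) [L1,L2] — begin 0,0,0
L1 α=1/2: [119, 22, 63/2]
L2 α=5/8: [1257/8, 1281/8, 1979/16]
rounded: [157, 160, 124]

at x=1,y=0 over L1,L2,L3:
L1 α=1/3: [22, 8/3, 13]
L2 α=3/7: [313/7, 1949/21, 400/7]
L3 α=1/6: [507/7, 11299/126, 3155/42]
rounded: [72, 90, 75]

(1,1) stack=L1,L2,L3,L4; from [0,0,0]:
+L1 (α=1/2) → [40, 29, 15/2]
+L2 (α=1/4) → [297/4, 321/4, 269/8]
+L3 (α=1/3) → [425/6, 769/6, 331/4]
+L4 (α=1/2) → [1085/12, 1789/12, 943/8]
= [90, 149, 118]

(0,0) stack=L1,L2,L3,L4; from [0,0,0]:
L1 α=1/2: [119, 22, 63/2]
L2 α=5/8: [1257/8, 1281/8, 1979/16]
L3 α=1/3: [2041/12, 627/4, 3587/24]
L4 α=1/2: [2629/24, 883/8, 4739/48]
= [110, 110, 99]

query (1,0) [L1,L2,L3,L4] — begin 0,0,0
after L1 α=1/3: [22, 8/3, 13]
after L2 α=3/7: [313/7, 1949/21, 400/7]
after L3 α=1/6: [507/7, 11299/126, 3155/42]
after L4 α=3/4: [3783/28, 94081/504, 34403/168]
rounded: [135, 187, 205]

at x=0,y=1 over L1,L2,L3,L5:
+L1 (α=1/2) → [87, 108, 207/2]
+L2 (α=3/4) → [54, 771/4, 327/8]
+L3 (α=0) → [54, 771/4, 327/8]
+L5 (α=1/2) → [88, 1559/8, 1551/16]
→ [88, 195, 97]

query (0,1) [L1,L2,L3,L5,L6] — begin 0,0,0
+L1 (α=1/2) → [87, 108, 207/2]
+L2 (α=3/4) → [54, 771/4, 327/8]
+L3 (α=0) → [54, 771/4, 327/8]
+L5 (α=1/2) → [88, 1559/8, 1551/16]
+L6 (α=1/4) → [381/4, 4917/32, 8221/64]
= [95, 154, 128]

query (0,0) [L1,L2,L3,L5,L6] — begin 0,0,0
after L1 α=1/2: [119, 22, 63/2]
after L2 α=5/8: [1257/8, 1281/8, 1979/16]
after L3 α=1/3: [2041/12, 627/4, 3587/24]
after L5 α=3/4: [3049/48, 1335/16, 15035/96]
after L6 α=1/2: [7753/96, 3175/32, 28955/192]
= [81, 99, 151]

query (1,1) [L1,L2,L3,L5] — begin 0,0,0
after L1 α=1/2: [40, 29, 15/2]
after L2 α=1/4: [297/4, 321/4, 269/8]
after L3 α=1/3: [425/6, 769/6, 331/4]
after L5 α=1/2: [1319/12, 1627/12, 615/8]
→ [110, 136, 77]

at x=0,y=0 over L1,L2,L3,L5:
after L1 α=1/2: [119, 22, 63/2]
after L2 α=5/8: [1257/8, 1281/8, 1979/16]
after L3 α=1/3: [2041/12, 627/4, 3587/24]
after L5 α=3/4: [3049/48, 1335/16, 15035/96]
rounded: [64, 83, 157]


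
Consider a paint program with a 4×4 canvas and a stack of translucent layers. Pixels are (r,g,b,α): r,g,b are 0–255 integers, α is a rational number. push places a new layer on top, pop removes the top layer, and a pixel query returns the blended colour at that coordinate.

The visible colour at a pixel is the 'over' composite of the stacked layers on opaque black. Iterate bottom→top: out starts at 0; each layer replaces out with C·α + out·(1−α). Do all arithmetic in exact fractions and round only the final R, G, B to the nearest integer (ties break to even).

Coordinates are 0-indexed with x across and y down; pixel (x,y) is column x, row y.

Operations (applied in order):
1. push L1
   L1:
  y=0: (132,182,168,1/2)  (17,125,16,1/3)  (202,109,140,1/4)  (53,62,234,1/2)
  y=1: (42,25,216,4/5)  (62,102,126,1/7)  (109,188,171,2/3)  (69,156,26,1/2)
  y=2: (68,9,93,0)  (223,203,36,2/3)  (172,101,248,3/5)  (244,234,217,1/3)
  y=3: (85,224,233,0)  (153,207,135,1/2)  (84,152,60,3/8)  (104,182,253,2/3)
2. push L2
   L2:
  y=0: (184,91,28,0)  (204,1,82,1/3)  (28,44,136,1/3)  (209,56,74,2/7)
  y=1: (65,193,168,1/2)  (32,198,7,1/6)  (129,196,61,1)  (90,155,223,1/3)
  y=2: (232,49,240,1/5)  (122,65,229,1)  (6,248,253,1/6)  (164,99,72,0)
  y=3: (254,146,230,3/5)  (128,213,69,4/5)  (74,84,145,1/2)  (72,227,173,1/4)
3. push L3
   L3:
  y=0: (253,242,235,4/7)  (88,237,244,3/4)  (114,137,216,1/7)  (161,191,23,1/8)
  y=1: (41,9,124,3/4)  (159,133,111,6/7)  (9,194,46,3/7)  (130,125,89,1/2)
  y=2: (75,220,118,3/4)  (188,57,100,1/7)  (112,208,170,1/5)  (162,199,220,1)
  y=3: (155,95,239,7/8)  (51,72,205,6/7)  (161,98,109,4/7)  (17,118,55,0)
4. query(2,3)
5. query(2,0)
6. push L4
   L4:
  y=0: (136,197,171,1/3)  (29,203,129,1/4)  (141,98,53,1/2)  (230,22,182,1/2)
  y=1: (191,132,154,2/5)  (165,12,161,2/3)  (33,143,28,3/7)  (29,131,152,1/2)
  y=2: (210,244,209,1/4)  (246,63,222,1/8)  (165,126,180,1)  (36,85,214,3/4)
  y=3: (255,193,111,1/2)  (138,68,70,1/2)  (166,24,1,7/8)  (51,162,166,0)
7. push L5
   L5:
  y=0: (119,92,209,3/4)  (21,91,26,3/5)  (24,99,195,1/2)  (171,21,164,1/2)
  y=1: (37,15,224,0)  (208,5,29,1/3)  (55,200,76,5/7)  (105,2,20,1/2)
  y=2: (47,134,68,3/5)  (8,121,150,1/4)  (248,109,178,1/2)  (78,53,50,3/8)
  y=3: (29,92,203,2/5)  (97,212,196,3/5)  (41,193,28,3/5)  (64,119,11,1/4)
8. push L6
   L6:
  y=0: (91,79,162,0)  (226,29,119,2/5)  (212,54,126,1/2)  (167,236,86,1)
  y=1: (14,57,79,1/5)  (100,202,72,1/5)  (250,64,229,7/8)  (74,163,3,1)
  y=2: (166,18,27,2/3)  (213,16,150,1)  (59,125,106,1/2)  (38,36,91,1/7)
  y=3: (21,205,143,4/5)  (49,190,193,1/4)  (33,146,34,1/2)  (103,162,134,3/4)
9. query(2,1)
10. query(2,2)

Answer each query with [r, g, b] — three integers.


query (2,3) [L1,L2,L3] — begin 0,0,0
after L1 α=3/8: [63/2, 57, 45/2]
after L2 α=1/2: [211/4, 141/2, 335/4]
after L3 α=4/7: [3209/28, 1207/14, 2749/28]
rounded: [115, 86, 98]

at x=2,y=0 over L1,L2,L3:
+L1 (α=1/4) → [101/2, 109/4, 35]
+L2 (α=1/3) → [43, 197/6, 206/3]
+L3 (α=1/7) → [372/7, 334/7, 628/7]
rounded: [53, 48, 90]

query (2,1) [L1,L2,L3,L4,L5,L6] — begin 0,0,0
L1 α=2/3: [218/3, 376/3, 114]
L2 α=1: [129, 196, 61]
L3 α=3/7: [543/7, 1366/7, 382/7]
L4 α=3/7: [2865/49, 8467/49, 2116/49]
L5 α=5/7: [19205/343, 65934/343, 22852/343]
L6 α=7/8: [619455/2744, 109799/1372, 572681/2744]
= [226, 80, 209]

(2,2) stack=L1,L2,L3,L4,L5,L6; from [0,0,0]:
L1 α=3/5: [516/5, 303/5, 744/5]
L2 α=1/6: [87, 551/6, 997/6]
L3 α=1/5: [92, 1726/15, 2504/15]
L4 α=1: [165, 126, 180]
L5 α=1/2: [413/2, 235/2, 179]
L6 α=1/2: [531/4, 485/4, 285/2]
= [133, 121, 142]


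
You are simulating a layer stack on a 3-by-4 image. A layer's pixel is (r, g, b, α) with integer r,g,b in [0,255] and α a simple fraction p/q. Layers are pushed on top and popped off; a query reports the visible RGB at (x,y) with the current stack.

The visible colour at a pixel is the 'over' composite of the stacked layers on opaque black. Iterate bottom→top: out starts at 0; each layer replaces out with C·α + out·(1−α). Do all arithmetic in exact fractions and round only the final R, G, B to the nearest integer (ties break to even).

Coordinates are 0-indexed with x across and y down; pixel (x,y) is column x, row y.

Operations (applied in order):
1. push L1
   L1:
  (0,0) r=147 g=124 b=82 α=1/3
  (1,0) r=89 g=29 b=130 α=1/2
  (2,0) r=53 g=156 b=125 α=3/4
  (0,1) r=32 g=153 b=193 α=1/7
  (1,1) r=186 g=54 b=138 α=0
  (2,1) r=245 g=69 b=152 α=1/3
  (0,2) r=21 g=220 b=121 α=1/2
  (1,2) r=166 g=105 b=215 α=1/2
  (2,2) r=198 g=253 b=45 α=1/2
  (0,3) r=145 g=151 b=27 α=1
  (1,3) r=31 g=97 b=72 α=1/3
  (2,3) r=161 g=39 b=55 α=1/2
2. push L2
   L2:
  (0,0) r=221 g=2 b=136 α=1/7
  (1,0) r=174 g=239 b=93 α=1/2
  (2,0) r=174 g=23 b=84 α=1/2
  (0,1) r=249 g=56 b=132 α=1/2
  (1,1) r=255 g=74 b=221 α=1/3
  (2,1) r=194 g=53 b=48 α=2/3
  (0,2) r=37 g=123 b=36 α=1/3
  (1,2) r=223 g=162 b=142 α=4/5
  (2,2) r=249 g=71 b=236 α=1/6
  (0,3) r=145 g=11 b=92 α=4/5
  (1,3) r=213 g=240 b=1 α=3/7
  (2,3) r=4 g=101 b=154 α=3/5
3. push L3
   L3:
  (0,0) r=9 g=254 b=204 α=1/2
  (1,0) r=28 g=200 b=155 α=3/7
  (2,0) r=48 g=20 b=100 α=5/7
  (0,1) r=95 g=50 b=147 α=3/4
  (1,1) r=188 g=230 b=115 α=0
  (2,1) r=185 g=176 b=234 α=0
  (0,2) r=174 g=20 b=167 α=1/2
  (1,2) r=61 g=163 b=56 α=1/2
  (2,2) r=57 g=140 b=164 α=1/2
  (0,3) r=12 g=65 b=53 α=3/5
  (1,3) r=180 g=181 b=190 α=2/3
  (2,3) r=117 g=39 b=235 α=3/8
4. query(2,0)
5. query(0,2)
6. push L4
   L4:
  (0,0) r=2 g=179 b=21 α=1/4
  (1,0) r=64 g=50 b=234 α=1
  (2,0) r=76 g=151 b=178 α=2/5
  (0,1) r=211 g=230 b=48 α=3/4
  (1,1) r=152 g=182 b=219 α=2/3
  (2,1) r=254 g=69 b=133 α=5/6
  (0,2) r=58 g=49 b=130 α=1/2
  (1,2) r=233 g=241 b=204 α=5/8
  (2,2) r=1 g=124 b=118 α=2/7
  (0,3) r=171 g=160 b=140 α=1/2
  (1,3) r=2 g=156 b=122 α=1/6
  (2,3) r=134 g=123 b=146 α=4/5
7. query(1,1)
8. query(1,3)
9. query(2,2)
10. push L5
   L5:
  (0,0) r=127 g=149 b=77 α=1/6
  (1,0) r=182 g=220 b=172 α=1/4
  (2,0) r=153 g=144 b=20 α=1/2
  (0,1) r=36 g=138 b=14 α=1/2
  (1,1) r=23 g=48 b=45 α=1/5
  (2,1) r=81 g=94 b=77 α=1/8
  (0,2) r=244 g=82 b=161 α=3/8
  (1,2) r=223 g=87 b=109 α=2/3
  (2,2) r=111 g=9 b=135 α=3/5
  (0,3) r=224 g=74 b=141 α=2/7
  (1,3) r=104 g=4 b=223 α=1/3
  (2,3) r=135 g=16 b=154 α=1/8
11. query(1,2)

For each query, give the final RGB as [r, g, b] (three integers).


(2,0) stack=L1,L2,L3; from [0,0,0]:
L1 α=3/4: [159/4, 117, 375/4]
L2 α=1/2: [855/8, 70, 711/8]
L3 α=5/7: [1815/28, 240/7, 2711/28]
= [65, 34, 97]

at x=0,y=2 over L1,L2,L3:
after L1 α=1/2: [21/2, 110, 121/2]
after L2 α=1/3: [58/3, 343/3, 157/3]
after L3 α=1/2: [290/3, 403/6, 329/3]
→ [97, 67, 110]

(1,1) stack=L1,L2,L3,L4; from [0,0,0]:
+L1 (α=0) → [0, 0, 0]
+L2 (α=1/3) → [85, 74/3, 221/3]
+L3 (α=0) → [85, 74/3, 221/3]
+L4 (α=2/3) → [389/3, 1166/9, 1535/9]
→ [130, 130, 171]

query (1,3) [L1,L2,L3,L4] — begin 0,0,0
L1 α=1/3: [31/3, 97/3, 24]
L2 α=3/7: [2041/21, 364/3, 99/7]
L3 α=2/3: [9601/63, 1450/9, 2759/21]
L4 α=1/6: [48131/378, 4327/27, 16357/126]
rounded: [127, 160, 130]

(2,2) stack=L1,L2,L3,L4; from [0,0,0]:
+L1 (α=1/2) → [99, 253/2, 45/2]
+L2 (α=1/6) → [124, 469/4, 697/12]
+L3 (α=1/2) → [181/2, 1029/8, 2665/24]
+L4 (α=2/7) → [909/14, 7129/56, 18989/168]
= [65, 127, 113]

query (1,2) [L1,L2,L3,L4,L5] — begin 0,0,0
L1 α=1/2: [83, 105/2, 215/2]
L2 α=4/5: [195, 1401/10, 1351/10]
L3 α=1/2: [128, 3031/20, 1911/20]
L4 α=5/8: [1549/8, 33193/160, 26133/160]
L5 α=2/3: [5117/24, 61033/480, 61013/480]
rounded: [213, 127, 127]
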